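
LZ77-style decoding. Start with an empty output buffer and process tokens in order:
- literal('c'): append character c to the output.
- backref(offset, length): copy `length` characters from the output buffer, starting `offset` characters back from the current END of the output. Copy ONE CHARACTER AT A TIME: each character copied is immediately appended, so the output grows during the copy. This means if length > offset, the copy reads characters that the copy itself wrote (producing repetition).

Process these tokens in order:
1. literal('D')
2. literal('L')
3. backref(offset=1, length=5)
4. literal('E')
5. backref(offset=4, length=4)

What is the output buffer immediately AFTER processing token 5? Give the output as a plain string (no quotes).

Token 1: literal('D'). Output: "D"
Token 2: literal('L'). Output: "DL"
Token 3: backref(off=1, len=5) (overlapping!). Copied 'LLLLL' from pos 1. Output: "DLLLLLL"
Token 4: literal('E'). Output: "DLLLLLLE"
Token 5: backref(off=4, len=4). Copied 'LLLE' from pos 4. Output: "DLLLLLLELLLE"

Answer: DLLLLLLELLLE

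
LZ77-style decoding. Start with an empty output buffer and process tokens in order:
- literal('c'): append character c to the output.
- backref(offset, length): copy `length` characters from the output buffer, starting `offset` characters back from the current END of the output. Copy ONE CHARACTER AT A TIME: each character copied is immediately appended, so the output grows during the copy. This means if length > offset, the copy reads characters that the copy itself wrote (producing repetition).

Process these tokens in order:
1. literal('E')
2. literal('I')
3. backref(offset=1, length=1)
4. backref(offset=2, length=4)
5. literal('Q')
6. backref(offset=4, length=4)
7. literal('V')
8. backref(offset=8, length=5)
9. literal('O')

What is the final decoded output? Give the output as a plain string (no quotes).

Answer: EIIIIIIQIIIQVIIQIIO

Derivation:
Token 1: literal('E'). Output: "E"
Token 2: literal('I'). Output: "EI"
Token 3: backref(off=1, len=1). Copied 'I' from pos 1. Output: "EII"
Token 4: backref(off=2, len=4) (overlapping!). Copied 'IIII' from pos 1. Output: "EIIIIII"
Token 5: literal('Q'). Output: "EIIIIIIQ"
Token 6: backref(off=4, len=4). Copied 'IIIQ' from pos 4. Output: "EIIIIIIQIIIQ"
Token 7: literal('V'). Output: "EIIIIIIQIIIQV"
Token 8: backref(off=8, len=5). Copied 'IIQII' from pos 5. Output: "EIIIIIIQIIIQVIIQII"
Token 9: literal('O'). Output: "EIIIIIIQIIIQVIIQIIO"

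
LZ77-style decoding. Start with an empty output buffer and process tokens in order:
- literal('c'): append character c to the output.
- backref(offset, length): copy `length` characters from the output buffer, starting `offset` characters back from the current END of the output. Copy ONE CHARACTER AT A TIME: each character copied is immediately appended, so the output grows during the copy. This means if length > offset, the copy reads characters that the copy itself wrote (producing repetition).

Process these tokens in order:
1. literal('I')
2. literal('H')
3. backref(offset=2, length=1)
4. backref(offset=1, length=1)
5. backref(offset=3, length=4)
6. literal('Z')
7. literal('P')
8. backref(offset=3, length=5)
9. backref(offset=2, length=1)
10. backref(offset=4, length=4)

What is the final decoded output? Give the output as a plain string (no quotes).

Token 1: literal('I'). Output: "I"
Token 2: literal('H'). Output: "IH"
Token 3: backref(off=2, len=1). Copied 'I' from pos 0. Output: "IHI"
Token 4: backref(off=1, len=1). Copied 'I' from pos 2. Output: "IHII"
Token 5: backref(off=3, len=4) (overlapping!). Copied 'HIIH' from pos 1. Output: "IHIIHIIH"
Token 6: literal('Z'). Output: "IHIIHIIHZ"
Token 7: literal('P'). Output: "IHIIHIIHZP"
Token 8: backref(off=3, len=5) (overlapping!). Copied 'HZPHZ' from pos 7. Output: "IHIIHIIHZPHZPHZ"
Token 9: backref(off=2, len=1). Copied 'H' from pos 13. Output: "IHIIHIIHZPHZPHZH"
Token 10: backref(off=4, len=4). Copied 'PHZH' from pos 12. Output: "IHIIHIIHZPHZPHZHPHZH"

Answer: IHIIHIIHZPHZPHZHPHZH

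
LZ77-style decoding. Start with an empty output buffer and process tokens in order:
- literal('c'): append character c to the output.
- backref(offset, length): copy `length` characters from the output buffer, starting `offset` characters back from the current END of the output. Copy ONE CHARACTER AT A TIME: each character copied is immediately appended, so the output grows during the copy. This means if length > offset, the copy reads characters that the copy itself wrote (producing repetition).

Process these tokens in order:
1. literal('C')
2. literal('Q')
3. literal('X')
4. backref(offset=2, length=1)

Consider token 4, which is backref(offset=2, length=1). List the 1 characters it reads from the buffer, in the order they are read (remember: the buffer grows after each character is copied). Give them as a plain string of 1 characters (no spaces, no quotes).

Token 1: literal('C'). Output: "C"
Token 2: literal('Q'). Output: "CQ"
Token 3: literal('X'). Output: "CQX"
Token 4: backref(off=2, len=1). Buffer before: "CQX" (len 3)
  byte 1: read out[1]='Q', append. Buffer now: "CQXQ"

Answer: Q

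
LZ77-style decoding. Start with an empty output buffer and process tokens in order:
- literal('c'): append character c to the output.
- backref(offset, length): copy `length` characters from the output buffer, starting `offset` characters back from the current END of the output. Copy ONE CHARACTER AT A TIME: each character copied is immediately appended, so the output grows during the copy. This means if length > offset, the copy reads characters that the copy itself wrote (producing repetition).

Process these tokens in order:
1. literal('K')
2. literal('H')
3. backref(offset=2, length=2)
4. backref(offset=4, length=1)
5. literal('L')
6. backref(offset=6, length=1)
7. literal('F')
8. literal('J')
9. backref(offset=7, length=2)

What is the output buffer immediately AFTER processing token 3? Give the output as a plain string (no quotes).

Token 1: literal('K'). Output: "K"
Token 2: literal('H'). Output: "KH"
Token 3: backref(off=2, len=2). Copied 'KH' from pos 0. Output: "KHKH"

Answer: KHKH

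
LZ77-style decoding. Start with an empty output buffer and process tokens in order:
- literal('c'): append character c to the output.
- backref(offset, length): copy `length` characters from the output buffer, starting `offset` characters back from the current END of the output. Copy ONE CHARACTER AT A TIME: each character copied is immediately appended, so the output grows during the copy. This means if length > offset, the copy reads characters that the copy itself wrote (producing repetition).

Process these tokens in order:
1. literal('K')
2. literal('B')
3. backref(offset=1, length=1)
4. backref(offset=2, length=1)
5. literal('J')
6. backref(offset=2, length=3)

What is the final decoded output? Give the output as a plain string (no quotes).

Answer: KBBBJBJB

Derivation:
Token 1: literal('K'). Output: "K"
Token 2: literal('B'). Output: "KB"
Token 3: backref(off=1, len=1). Copied 'B' from pos 1. Output: "KBB"
Token 4: backref(off=2, len=1). Copied 'B' from pos 1. Output: "KBBB"
Token 5: literal('J'). Output: "KBBBJ"
Token 6: backref(off=2, len=3) (overlapping!). Copied 'BJB' from pos 3. Output: "KBBBJBJB"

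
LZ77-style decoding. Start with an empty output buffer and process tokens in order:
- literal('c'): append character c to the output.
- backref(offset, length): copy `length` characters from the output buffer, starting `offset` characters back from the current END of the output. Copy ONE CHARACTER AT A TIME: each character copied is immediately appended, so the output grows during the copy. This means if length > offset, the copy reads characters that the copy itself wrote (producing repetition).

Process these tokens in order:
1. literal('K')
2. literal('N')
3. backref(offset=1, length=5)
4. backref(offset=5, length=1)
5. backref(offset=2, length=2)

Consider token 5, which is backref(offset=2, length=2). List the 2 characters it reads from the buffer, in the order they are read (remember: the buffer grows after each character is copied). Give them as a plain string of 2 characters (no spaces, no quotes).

Answer: NN

Derivation:
Token 1: literal('K'). Output: "K"
Token 2: literal('N'). Output: "KN"
Token 3: backref(off=1, len=5) (overlapping!). Copied 'NNNNN' from pos 1. Output: "KNNNNNN"
Token 4: backref(off=5, len=1). Copied 'N' from pos 2. Output: "KNNNNNNN"
Token 5: backref(off=2, len=2). Buffer before: "KNNNNNNN" (len 8)
  byte 1: read out[6]='N', append. Buffer now: "KNNNNNNNN"
  byte 2: read out[7]='N', append. Buffer now: "KNNNNNNNNN"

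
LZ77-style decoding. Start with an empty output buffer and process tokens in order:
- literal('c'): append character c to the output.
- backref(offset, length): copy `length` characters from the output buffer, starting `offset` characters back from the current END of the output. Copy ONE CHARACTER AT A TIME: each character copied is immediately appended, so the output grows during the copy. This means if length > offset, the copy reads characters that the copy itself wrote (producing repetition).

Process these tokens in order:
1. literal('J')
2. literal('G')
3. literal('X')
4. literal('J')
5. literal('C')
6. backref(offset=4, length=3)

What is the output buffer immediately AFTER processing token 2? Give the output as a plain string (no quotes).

Token 1: literal('J'). Output: "J"
Token 2: literal('G'). Output: "JG"

Answer: JG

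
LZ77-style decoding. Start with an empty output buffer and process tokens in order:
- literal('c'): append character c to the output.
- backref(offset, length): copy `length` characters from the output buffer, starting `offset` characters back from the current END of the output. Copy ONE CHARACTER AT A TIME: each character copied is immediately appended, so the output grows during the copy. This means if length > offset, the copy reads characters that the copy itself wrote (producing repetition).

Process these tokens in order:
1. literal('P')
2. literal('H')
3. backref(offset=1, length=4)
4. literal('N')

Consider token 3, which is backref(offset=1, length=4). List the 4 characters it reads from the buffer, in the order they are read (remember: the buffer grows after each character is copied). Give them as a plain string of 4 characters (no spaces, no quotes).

Token 1: literal('P'). Output: "P"
Token 2: literal('H'). Output: "PH"
Token 3: backref(off=1, len=4). Buffer before: "PH" (len 2)
  byte 1: read out[1]='H', append. Buffer now: "PHH"
  byte 2: read out[2]='H', append. Buffer now: "PHHH"
  byte 3: read out[3]='H', append. Buffer now: "PHHHH"
  byte 4: read out[4]='H', append. Buffer now: "PHHHHH"

Answer: HHHH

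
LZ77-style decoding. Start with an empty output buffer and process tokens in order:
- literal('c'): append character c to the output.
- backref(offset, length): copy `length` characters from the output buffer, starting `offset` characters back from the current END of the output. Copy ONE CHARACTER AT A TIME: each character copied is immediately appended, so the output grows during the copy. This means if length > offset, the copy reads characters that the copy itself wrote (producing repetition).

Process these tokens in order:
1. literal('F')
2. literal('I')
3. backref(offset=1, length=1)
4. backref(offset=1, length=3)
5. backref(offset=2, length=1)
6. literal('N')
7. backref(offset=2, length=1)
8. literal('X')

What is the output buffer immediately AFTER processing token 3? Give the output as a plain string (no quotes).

Token 1: literal('F'). Output: "F"
Token 2: literal('I'). Output: "FI"
Token 3: backref(off=1, len=1). Copied 'I' from pos 1. Output: "FII"

Answer: FII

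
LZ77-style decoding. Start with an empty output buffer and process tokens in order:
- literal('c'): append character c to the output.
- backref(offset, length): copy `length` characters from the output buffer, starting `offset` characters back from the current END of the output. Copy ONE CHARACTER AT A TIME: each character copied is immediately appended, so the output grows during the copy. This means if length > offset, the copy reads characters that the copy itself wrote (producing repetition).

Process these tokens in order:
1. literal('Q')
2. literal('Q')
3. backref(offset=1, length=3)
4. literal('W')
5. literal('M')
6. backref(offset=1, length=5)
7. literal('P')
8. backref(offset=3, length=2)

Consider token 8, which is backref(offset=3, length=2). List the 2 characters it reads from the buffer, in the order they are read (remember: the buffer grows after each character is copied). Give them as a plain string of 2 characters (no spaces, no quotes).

Token 1: literal('Q'). Output: "Q"
Token 2: literal('Q'). Output: "QQ"
Token 3: backref(off=1, len=3) (overlapping!). Copied 'QQQ' from pos 1. Output: "QQQQQ"
Token 4: literal('W'). Output: "QQQQQW"
Token 5: literal('M'). Output: "QQQQQWM"
Token 6: backref(off=1, len=5) (overlapping!). Copied 'MMMMM' from pos 6. Output: "QQQQQWMMMMMM"
Token 7: literal('P'). Output: "QQQQQWMMMMMMP"
Token 8: backref(off=3, len=2). Buffer before: "QQQQQWMMMMMMP" (len 13)
  byte 1: read out[10]='M', append. Buffer now: "QQQQQWMMMMMMPM"
  byte 2: read out[11]='M', append. Buffer now: "QQQQQWMMMMMMPMM"

Answer: MM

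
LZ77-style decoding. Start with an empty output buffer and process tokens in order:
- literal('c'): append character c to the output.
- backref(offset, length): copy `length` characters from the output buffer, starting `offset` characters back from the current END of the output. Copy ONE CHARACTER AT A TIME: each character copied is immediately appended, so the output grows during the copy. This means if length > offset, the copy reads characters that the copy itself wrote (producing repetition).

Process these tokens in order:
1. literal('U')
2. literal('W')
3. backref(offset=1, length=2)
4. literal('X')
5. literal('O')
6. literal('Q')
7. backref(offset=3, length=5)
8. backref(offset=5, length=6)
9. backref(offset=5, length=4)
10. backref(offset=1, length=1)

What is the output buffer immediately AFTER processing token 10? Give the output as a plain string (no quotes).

Answer: UWWWXOQXOQXOXOQXOXOQXOO

Derivation:
Token 1: literal('U'). Output: "U"
Token 2: literal('W'). Output: "UW"
Token 3: backref(off=1, len=2) (overlapping!). Copied 'WW' from pos 1. Output: "UWWW"
Token 4: literal('X'). Output: "UWWWX"
Token 5: literal('O'). Output: "UWWWXO"
Token 6: literal('Q'). Output: "UWWWXOQ"
Token 7: backref(off=3, len=5) (overlapping!). Copied 'XOQXO' from pos 4. Output: "UWWWXOQXOQXO"
Token 8: backref(off=5, len=6) (overlapping!). Copied 'XOQXOX' from pos 7. Output: "UWWWXOQXOQXOXOQXOX"
Token 9: backref(off=5, len=4). Copied 'OQXO' from pos 13. Output: "UWWWXOQXOQXOXOQXOXOQXO"
Token 10: backref(off=1, len=1). Copied 'O' from pos 21. Output: "UWWWXOQXOQXOXOQXOXOQXOO"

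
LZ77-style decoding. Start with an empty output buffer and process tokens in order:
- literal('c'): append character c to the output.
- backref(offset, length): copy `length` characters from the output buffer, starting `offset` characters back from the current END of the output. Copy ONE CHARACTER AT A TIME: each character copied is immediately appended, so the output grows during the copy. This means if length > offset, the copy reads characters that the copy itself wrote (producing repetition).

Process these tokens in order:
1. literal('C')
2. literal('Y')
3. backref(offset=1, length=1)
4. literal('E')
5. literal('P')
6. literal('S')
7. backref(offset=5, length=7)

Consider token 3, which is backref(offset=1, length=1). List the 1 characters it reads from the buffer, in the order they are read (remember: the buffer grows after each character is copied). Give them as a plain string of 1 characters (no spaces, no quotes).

Answer: Y

Derivation:
Token 1: literal('C'). Output: "C"
Token 2: literal('Y'). Output: "CY"
Token 3: backref(off=1, len=1). Buffer before: "CY" (len 2)
  byte 1: read out[1]='Y', append. Buffer now: "CYY"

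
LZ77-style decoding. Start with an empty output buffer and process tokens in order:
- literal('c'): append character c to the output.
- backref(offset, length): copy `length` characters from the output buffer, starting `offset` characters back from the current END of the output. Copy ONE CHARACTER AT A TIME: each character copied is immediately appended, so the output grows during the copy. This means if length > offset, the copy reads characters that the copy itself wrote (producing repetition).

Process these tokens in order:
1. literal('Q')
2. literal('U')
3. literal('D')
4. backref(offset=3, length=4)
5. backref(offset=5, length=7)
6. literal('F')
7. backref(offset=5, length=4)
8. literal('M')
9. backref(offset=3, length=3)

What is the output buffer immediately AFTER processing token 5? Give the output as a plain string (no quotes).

Answer: QUDQUDQDQUDQDQ

Derivation:
Token 1: literal('Q'). Output: "Q"
Token 2: literal('U'). Output: "QU"
Token 3: literal('D'). Output: "QUD"
Token 4: backref(off=3, len=4) (overlapping!). Copied 'QUDQ' from pos 0. Output: "QUDQUDQ"
Token 5: backref(off=5, len=7) (overlapping!). Copied 'DQUDQDQ' from pos 2. Output: "QUDQUDQDQUDQDQ"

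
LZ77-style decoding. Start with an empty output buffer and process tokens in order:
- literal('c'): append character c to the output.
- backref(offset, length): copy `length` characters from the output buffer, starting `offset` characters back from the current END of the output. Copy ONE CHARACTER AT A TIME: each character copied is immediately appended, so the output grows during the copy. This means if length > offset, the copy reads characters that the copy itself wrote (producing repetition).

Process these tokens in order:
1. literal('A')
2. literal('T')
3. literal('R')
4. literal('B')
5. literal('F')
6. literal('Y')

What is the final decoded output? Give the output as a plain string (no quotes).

Token 1: literal('A'). Output: "A"
Token 2: literal('T'). Output: "AT"
Token 3: literal('R'). Output: "ATR"
Token 4: literal('B'). Output: "ATRB"
Token 5: literal('F'). Output: "ATRBF"
Token 6: literal('Y'). Output: "ATRBFY"

Answer: ATRBFY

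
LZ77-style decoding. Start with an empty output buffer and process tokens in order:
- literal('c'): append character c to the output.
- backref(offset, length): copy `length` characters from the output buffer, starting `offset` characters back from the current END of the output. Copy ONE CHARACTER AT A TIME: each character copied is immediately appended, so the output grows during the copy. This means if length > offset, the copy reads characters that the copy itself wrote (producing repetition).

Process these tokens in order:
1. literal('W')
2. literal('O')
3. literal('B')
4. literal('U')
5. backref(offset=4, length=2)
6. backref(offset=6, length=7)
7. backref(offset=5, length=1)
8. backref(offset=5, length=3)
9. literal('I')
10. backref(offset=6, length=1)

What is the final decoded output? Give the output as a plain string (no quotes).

Token 1: literal('W'). Output: "W"
Token 2: literal('O'). Output: "WO"
Token 3: literal('B'). Output: "WOB"
Token 4: literal('U'). Output: "WOBU"
Token 5: backref(off=4, len=2). Copied 'WO' from pos 0. Output: "WOBUWO"
Token 6: backref(off=6, len=7) (overlapping!). Copied 'WOBUWOW' from pos 0. Output: "WOBUWOWOBUWOW"
Token 7: backref(off=5, len=1). Copied 'B' from pos 8. Output: "WOBUWOWOBUWOWB"
Token 8: backref(off=5, len=3). Copied 'UWO' from pos 9. Output: "WOBUWOWOBUWOWBUWO"
Token 9: literal('I'). Output: "WOBUWOWOBUWOWBUWOI"
Token 10: backref(off=6, len=1). Copied 'W' from pos 12. Output: "WOBUWOWOBUWOWBUWOIW"

Answer: WOBUWOWOBUWOWBUWOIW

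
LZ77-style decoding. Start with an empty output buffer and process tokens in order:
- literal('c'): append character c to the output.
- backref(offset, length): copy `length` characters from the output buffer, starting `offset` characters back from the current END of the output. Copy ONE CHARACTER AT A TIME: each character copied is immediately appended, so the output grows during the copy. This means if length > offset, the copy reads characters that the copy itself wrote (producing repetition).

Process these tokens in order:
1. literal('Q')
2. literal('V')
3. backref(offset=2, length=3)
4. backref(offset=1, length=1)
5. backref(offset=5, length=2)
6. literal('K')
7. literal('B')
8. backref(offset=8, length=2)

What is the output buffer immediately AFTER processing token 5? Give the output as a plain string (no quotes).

Answer: QVQVQQVQ

Derivation:
Token 1: literal('Q'). Output: "Q"
Token 2: literal('V'). Output: "QV"
Token 3: backref(off=2, len=3) (overlapping!). Copied 'QVQ' from pos 0. Output: "QVQVQ"
Token 4: backref(off=1, len=1). Copied 'Q' from pos 4. Output: "QVQVQQ"
Token 5: backref(off=5, len=2). Copied 'VQ' from pos 1. Output: "QVQVQQVQ"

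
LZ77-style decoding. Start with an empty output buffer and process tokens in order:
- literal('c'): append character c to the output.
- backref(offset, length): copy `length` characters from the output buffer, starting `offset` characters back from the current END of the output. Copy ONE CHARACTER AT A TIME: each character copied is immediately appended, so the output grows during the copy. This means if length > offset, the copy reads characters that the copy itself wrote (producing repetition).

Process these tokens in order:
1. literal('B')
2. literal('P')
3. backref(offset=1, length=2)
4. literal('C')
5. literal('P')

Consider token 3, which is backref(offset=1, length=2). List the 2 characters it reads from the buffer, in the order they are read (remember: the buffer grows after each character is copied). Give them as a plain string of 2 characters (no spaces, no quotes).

Answer: PP

Derivation:
Token 1: literal('B'). Output: "B"
Token 2: literal('P'). Output: "BP"
Token 3: backref(off=1, len=2). Buffer before: "BP" (len 2)
  byte 1: read out[1]='P', append. Buffer now: "BPP"
  byte 2: read out[2]='P', append. Buffer now: "BPPP"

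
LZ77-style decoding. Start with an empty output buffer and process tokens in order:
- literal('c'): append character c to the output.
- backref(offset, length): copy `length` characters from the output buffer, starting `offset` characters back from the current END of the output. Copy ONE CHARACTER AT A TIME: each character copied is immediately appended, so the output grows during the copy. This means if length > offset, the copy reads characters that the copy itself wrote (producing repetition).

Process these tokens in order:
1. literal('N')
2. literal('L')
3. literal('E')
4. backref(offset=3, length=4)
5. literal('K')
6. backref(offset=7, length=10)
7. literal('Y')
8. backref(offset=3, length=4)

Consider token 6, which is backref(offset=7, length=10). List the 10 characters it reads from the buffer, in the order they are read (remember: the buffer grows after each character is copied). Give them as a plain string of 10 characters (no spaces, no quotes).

Answer: LENLENKLEN

Derivation:
Token 1: literal('N'). Output: "N"
Token 2: literal('L'). Output: "NL"
Token 3: literal('E'). Output: "NLE"
Token 4: backref(off=3, len=4) (overlapping!). Copied 'NLEN' from pos 0. Output: "NLENLEN"
Token 5: literal('K'). Output: "NLENLENK"
Token 6: backref(off=7, len=10). Buffer before: "NLENLENK" (len 8)
  byte 1: read out[1]='L', append. Buffer now: "NLENLENKL"
  byte 2: read out[2]='E', append. Buffer now: "NLENLENKLE"
  byte 3: read out[3]='N', append. Buffer now: "NLENLENKLEN"
  byte 4: read out[4]='L', append. Buffer now: "NLENLENKLENL"
  byte 5: read out[5]='E', append. Buffer now: "NLENLENKLENLE"
  byte 6: read out[6]='N', append. Buffer now: "NLENLENKLENLEN"
  byte 7: read out[7]='K', append. Buffer now: "NLENLENKLENLENK"
  byte 8: read out[8]='L', append. Buffer now: "NLENLENKLENLENKL"
  byte 9: read out[9]='E', append. Buffer now: "NLENLENKLENLENKLE"
  byte 10: read out[10]='N', append. Buffer now: "NLENLENKLENLENKLEN"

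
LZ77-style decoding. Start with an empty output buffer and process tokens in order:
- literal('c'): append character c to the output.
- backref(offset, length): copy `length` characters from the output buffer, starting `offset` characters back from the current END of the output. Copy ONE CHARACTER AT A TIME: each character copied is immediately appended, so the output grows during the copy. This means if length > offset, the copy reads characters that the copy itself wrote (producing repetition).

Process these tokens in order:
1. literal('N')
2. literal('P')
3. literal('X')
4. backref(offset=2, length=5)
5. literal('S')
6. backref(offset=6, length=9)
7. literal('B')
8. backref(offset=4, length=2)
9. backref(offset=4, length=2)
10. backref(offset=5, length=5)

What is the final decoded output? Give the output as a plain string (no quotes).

Token 1: literal('N'). Output: "N"
Token 2: literal('P'). Output: "NP"
Token 3: literal('X'). Output: "NPX"
Token 4: backref(off=2, len=5) (overlapping!). Copied 'PXPXP' from pos 1. Output: "NPXPXPXP"
Token 5: literal('S'). Output: "NPXPXPXPS"
Token 6: backref(off=6, len=9) (overlapping!). Copied 'PXPXPSPXP' from pos 3. Output: "NPXPXPXPSPXPXPSPXP"
Token 7: literal('B'). Output: "NPXPXPXPSPXPXPSPXPB"
Token 8: backref(off=4, len=2). Copied 'PX' from pos 15. Output: "NPXPXPXPSPXPXPSPXPBPX"
Token 9: backref(off=4, len=2). Copied 'PB' from pos 17. Output: "NPXPXPXPSPXPXPSPXPBPXPB"
Token 10: backref(off=5, len=5). Copied 'BPXPB' from pos 18. Output: "NPXPXPXPSPXPXPSPXPBPXPBBPXPB"

Answer: NPXPXPXPSPXPXPSPXPBPXPBBPXPB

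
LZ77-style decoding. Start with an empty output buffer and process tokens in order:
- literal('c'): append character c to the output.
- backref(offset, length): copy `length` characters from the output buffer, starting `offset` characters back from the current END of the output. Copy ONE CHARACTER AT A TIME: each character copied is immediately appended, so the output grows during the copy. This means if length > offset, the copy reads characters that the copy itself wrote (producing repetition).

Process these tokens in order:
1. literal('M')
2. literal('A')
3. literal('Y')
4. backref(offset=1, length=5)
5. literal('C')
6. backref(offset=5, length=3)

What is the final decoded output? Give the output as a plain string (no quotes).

Answer: MAYYYYYYCYYY

Derivation:
Token 1: literal('M'). Output: "M"
Token 2: literal('A'). Output: "MA"
Token 3: literal('Y'). Output: "MAY"
Token 4: backref(off=1, len=5) (overlapping!). Copied 'YYYYY' from pos 2. Output: "MAYYYYYY"
Token 5: literal('C'). Output: "MAYYYYYYC"
Token 6: backref(off=5, len=3). Copied 'YYY' from pos 4. Output: "MAYYYYYYCYYY"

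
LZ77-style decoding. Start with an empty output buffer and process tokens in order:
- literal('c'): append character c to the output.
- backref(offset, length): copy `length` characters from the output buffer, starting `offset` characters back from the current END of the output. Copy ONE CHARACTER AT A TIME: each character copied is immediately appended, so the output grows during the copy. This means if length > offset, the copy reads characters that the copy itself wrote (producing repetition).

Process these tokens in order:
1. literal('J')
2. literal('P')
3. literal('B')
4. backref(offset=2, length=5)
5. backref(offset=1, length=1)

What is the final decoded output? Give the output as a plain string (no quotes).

Token 1: literal('J'). Output: "J"
Token 2: literal('P'). Output: "JP"
Token 3: literal('B'). Output: "JPB"
Token 4: backref(off=2, len=5) (overlapping!). Copied 'PBPBP' from pos 1. Output: "JPBPBPBP"
Token 5: backref(off=1, len=1). Copied 'P' from pos 7. Output: "JPBPBPBPP"

Answer: JPBPBPBPP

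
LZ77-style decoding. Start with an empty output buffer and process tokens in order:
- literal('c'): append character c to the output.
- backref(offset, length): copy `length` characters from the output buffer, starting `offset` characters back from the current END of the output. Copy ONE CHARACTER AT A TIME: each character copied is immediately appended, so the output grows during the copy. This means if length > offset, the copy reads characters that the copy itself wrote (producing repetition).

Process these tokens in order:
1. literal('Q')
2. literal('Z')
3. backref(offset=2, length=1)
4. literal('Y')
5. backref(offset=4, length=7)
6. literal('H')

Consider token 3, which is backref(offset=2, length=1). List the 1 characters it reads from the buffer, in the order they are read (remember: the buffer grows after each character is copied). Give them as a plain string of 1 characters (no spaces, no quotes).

Answer: Q

Derivation:
Token 1: literal('Q'). Output: "Q"
Token 2: literal('Z'). Output: "QZ"
Token 3: backref(off=2, len=1). Buffer before: "QZ" (len 2)
  byte 1: read out[0]='Q', append. Buffer now: "QZQ"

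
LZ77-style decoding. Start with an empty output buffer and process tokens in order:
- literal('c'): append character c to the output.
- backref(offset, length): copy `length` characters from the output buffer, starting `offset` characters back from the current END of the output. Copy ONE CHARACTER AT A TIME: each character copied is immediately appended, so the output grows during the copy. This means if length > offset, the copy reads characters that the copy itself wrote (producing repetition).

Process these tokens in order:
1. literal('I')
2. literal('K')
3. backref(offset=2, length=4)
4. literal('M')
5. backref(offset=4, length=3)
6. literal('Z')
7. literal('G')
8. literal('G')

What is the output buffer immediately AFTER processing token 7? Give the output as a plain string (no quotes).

Token 1: literal('I'). Output: "I"
Token 2: literal('K'). Output: "IK"
Token 3: backref(off=2, len=4) (overlapping!). Copied 'IKIK' from pos 0. Output: "IKIKIK"
Token 4: literal('M'). Output: "IKIKIKM"
Token 5: backref(off=4, len=3). Copied 'KIK' from pos 3. Output: "IKIKIKMKIK"
Token 6: literal('Z'). Output: "IKIKIKMKIKZ"
Token 7: literal('G'). Output: "IKIKIKMKIKZG"

Answer: IKIKIKMKIKZG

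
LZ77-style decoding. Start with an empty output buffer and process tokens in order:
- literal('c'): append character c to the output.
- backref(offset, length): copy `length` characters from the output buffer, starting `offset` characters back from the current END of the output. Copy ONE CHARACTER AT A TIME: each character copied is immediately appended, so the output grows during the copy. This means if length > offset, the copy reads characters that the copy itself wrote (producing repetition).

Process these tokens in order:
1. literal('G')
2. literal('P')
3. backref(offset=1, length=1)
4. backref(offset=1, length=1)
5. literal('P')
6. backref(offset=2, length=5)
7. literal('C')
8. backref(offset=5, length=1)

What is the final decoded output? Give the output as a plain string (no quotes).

Answer: GPPPPPPPPPCP

Derivation:
Token 1: literal('G'). Output: "G"
Token 2: literal('P'). Output: "GP"
Token 3: backref(off=1, len=1). Copied 'P' from pos 1. Output: "GPP"
Token 4: backref(off=1, len=1). Copied 'P' from pos 2. Output: "GPPP"
Token 5: literal('P'). Output: "GPPPP"
Token 6: backref(off=2, len=5) (overlapping!). Copied 'PPPPP' from pos 3. Output: "GPPPPPPPPP"
Token 7: literal('C'). Output: "GPPPPPPPPPC"
Token 8: backref(off=5, len=1). Copied 'P' from pos 6. Output: "GPPPPPPPPPCP"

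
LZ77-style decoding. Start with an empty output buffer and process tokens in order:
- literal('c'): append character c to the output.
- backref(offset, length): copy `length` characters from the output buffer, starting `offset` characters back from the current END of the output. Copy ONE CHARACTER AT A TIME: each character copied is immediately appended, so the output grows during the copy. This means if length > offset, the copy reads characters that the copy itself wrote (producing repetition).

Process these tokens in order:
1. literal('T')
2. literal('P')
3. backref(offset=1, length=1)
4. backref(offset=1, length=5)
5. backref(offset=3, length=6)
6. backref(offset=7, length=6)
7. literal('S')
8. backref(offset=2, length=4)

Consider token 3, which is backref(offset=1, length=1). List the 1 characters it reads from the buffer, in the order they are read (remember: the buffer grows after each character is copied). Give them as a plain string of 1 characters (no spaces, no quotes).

Token 1: literal('T'). Output: "T"
Token 2: literal('P'). Output: "TP"
Token 3: backref(off=1, len=1). Buffer before: "TP" (len 2)
  byte 1: read out[1]='P', append. Buffer now: "TPP"

Answer: P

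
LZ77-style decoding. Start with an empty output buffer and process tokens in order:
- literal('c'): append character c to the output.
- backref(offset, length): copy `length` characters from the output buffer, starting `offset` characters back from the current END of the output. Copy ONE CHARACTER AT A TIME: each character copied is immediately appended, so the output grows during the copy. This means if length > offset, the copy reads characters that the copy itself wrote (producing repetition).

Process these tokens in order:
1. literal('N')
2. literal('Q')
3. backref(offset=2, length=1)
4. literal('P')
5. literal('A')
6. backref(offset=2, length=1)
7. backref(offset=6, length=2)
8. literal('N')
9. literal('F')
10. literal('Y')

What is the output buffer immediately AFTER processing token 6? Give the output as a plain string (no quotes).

Token 1: literal('N'). Output: "N"
Token 2: literal('Q'). Output: "NQ"
Token 3: backref(off=2, len=1). Copied 'N' from pos 0. Output: "NQN"
Token 4: literal('P'). Output: "NQNP"
Token 5: literal('A'). Output: "NQNPA"
Token 6: backref(off=2, len=1). Copied 'P' from pos 3. Output: "NQNPAP"

Answer: NQNPAP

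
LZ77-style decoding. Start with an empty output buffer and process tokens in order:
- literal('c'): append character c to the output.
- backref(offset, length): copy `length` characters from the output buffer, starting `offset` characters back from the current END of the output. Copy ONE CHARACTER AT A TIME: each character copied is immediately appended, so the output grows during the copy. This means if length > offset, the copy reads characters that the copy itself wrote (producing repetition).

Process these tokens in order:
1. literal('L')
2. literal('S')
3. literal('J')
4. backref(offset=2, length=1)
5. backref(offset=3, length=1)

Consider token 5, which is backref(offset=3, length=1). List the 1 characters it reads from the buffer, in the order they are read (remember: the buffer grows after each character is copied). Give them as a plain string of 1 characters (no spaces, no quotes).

Token 1: literal('L'). Output: "L"
Token 2: literal('S'). Output: "LS"
Token 3: literal('J'). Output: "LSJ"
Token 4: backref(off=2, len=1). Copied 'S' from pos 1. Output: "LSJS"
Token 5: backref(off=3, len=1). Buffer before: "LSJS" (len 4)
  byte 1: read out[1]='S', append. Buffer now: "LSJSS"

Answer: S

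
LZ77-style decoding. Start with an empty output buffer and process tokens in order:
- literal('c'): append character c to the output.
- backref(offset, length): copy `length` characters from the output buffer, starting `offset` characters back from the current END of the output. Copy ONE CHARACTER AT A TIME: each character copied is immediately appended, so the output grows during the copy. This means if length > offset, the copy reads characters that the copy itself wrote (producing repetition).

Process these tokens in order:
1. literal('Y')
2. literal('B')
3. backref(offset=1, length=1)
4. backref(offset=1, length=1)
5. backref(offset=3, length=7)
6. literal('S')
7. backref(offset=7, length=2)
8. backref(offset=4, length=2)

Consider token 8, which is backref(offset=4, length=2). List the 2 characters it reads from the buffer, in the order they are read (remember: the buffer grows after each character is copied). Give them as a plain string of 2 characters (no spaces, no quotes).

Answer: BS

Derivation:
Token 1: literal('Y'). Output: "Y"
Token 2: literal('B'). Output: "YB"
Token 3: backref(off=1, len=1). Copied 'B' from pos 1. Output: "YBB"
Token 4: backref(off=1, len=1). Copied 'B' from pos 2. Output: "YBBB"
Token 5: backref(off=3, len=7) (overlapping!). Copied 'BBBBBBB' from pos 1. Output: "YBBBBBBBBBB"
Token 6: literal('S'). Output: "YBBBBBBBBBBS"
Token 7: backref(off=7, len=2). Copied 'BB' from pos 5. Output: "YBBBBBBBBBBSBB"
Token 8: backref(off=4, len=2). Buffer before: "YBBBBBBBBBBSBB" (len 14)
  byte 1: read out[10]='B', append. Buffer now: "YBBBBBBBBBBSBBB"
  byte 2: read out[11]='S', append. Buffer now: "YBBBBBBBBBBSBBBS"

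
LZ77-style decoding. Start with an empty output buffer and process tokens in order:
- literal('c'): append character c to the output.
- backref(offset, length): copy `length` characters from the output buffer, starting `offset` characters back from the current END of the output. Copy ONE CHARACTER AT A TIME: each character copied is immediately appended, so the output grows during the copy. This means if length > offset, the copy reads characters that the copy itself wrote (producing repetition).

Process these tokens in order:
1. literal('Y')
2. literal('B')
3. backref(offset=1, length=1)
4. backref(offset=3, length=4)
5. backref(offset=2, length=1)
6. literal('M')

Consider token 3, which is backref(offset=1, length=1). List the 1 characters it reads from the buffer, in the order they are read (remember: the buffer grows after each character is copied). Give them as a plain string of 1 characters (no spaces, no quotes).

Answer: B

Derivation:
Token 1: literal('Y'). Output: "Y"
Token 2: literal('B'). Output: "YB"
Token 3: backref(off=1, len=1). Buffer before: "YB" (len 2)
  byte 1: read out[1]='B', append. Buffer now: "YBB"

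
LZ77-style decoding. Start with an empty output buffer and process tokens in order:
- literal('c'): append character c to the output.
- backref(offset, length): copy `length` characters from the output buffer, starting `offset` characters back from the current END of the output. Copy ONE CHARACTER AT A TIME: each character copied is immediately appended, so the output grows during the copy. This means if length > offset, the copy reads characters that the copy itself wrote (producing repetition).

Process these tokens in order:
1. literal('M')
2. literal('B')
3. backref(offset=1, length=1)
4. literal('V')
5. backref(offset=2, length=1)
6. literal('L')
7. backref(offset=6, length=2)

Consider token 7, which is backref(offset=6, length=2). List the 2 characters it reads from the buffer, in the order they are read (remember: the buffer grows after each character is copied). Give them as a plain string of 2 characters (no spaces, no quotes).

Token 1: literal('M'). Output: "M"
Token 2: literal('B'). Output: "MB"
Token 3: backref(off=1, len=1). Copied 'B' from pos 1. Output: "MBB"
Token 4: literal('V'). Output: "MBBV"
Token 5: backref(off=2, len=1). Copied 'B' from pos 2. Output: "MBBVB"
Token 6: literal('L'). Output: "MBBVBL"
Token 7: backref(off=6, len=2). Buffer before: "MBBVBL" (len 6)
  byte 1: read out[0]='M', append. Buffer now: "MBBVBLM"
  byte 2: read out[1]='B', append. Buffer now: "MBBVBLMB"

Answer: MB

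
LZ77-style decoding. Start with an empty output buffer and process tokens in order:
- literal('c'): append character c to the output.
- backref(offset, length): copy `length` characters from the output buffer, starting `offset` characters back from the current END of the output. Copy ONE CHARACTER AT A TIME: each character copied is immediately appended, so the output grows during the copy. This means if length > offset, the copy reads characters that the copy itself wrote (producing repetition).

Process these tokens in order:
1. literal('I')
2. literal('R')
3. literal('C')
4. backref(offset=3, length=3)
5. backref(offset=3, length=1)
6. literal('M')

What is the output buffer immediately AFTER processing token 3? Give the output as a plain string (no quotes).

Answer: IRC

Derivation:
Token 1: literal('I'). Output: "I"
Token 2: literal('R'). Output: "IR"
Token 3: literal('C'). Output: "IRC"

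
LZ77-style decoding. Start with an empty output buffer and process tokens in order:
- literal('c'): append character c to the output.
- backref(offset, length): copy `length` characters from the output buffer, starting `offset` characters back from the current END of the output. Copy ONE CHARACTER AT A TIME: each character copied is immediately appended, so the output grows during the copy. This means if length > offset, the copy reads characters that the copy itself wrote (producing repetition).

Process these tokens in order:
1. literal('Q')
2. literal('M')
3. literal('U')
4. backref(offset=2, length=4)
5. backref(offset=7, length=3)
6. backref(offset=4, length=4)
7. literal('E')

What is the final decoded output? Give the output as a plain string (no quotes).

Token 1: literal('Q'). Output: "Q"
Token 2: literal('M'). Output: "QM"
Token 3: literal('U'). Output: "QMU"
Token 4: backref(off=2, len=4) (overlapping!). Copied 'MUMU' from pos 1. Output: "QMUMUMU"
Token 5: backref(off=7, len=3). Copied 'QMU' from pos 0. Output: "QMUMUMUQMU"
Token 6: backref(off=4, len=4). Copied 'UQMU' from pos 6. Output: "QMUMUMUQMUUQMU"
Token 7: literal('E'). Output: "QMUMUMUQMUUQMUE"

Answer: QMUMUMUQMUUQMUE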